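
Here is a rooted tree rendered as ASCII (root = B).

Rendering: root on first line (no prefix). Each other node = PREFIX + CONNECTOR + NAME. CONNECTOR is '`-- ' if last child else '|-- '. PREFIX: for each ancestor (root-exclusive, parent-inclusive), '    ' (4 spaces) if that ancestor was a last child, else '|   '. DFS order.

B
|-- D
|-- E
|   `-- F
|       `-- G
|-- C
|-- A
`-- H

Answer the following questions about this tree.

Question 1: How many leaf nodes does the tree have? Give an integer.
Answer: 5

Derivation:
Leaves (nodes with no children): A, C, D, G, H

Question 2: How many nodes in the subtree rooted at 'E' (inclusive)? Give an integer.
Subtree rooted at E contains: E, F, G
Count = 3

Answer: 3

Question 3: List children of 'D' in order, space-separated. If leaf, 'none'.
Node D's children (from adjacency): (leaf)

Answer: none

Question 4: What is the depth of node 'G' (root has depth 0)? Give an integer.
Path from root to G: B -> E -> F -> G
Depth = number of edges = 3

Answer: 3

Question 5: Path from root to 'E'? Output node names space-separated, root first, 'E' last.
Answer: B E

Derivation:
Walk down from root: B -> E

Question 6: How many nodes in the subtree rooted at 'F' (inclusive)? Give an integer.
Answer: 2

Derivation:
Subtree rooted at F contains: F, G
Count = 2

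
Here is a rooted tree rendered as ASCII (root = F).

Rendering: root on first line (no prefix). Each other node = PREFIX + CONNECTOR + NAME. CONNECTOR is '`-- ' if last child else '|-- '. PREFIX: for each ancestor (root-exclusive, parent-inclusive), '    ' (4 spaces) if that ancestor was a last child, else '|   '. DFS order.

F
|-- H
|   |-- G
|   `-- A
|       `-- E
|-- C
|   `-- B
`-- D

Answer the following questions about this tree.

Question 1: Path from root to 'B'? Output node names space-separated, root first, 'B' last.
Walk down from root: F -> C -> B

Answer: F C B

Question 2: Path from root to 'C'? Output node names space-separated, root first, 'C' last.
Walk down from root: F -> C

Answer: F C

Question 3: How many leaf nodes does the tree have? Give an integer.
Answer: 4

Derivation:
Leaves (nodes with no children): B, D, E, G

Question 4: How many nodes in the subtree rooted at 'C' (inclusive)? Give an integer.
Answer: 2

Derivation:
Subtree rooted at C contains: B, C
Count = 2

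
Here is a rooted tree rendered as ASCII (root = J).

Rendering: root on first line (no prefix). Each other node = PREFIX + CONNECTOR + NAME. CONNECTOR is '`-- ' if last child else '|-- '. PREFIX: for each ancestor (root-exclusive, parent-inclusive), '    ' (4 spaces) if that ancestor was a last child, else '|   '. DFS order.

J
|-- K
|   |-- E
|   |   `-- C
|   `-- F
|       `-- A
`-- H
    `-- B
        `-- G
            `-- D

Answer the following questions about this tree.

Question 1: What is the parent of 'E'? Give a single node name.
Scan adjacency: E appears as child of K

Answer: K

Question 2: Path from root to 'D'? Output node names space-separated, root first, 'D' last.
Walk down from root: J -> H -> B -> G -> D

Answer: J H B G D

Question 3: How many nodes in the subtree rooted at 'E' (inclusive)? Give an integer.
Subtree rooted at E contains: C, E
Count = 2

Answer: 2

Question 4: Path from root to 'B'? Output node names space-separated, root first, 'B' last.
Walk down from root: J -> H -> B

Answer: J H B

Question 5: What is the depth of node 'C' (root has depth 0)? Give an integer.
Path from root to C: J -> K -> E -> C
Depth = number of edges = 3

Answer: 3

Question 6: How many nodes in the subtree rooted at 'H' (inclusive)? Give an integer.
Subtree rooted at H contains: B, D, G, H
Count = 4

Answer: 4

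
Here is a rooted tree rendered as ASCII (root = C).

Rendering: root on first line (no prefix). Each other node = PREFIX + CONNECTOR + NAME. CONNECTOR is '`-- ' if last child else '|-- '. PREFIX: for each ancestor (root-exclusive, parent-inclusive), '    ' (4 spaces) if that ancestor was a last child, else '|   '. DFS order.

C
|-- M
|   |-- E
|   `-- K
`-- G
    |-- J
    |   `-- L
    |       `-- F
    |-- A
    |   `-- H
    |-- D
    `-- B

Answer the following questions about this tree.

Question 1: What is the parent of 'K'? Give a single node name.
Answer: M

Derivation:
Scan adjacency: K appears as child of M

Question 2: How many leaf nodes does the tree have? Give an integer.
Leaves (nodes with no children): B, D, E, F, H, K

Answer: 6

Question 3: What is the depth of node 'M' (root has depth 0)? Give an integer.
Answer: 1

Derivation:
Path from root to M: C -> M
Depth = number of edges = 1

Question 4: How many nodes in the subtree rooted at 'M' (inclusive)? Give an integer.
Subtree rooted at M contains: E, K, M
Count = 3

Answer: 3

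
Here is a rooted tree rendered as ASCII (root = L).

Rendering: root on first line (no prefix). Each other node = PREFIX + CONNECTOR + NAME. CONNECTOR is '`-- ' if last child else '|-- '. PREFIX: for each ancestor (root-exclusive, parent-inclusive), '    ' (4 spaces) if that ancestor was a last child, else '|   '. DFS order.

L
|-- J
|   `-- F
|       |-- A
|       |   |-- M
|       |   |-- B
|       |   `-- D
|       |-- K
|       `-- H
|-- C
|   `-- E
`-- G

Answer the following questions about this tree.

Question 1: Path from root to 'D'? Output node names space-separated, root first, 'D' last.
Walk down from root: L -> J -> F -> A -> D

Answer: L J F A D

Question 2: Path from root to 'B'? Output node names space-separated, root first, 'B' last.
Walk down from root: L -> J -> F -> A -> B

Answer: L J F A B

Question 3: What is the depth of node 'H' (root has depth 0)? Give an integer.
Path from root to H: L -> J -> F -> H
Depth = number of edges = 3

Answer: 3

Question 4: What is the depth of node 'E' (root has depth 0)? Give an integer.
Path from root to E: L -> C -> E
Depth = number of edges = 2

Answer: 2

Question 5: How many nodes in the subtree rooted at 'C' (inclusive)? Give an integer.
Subtree rooted at C contains: C, E
Count = 2

Answer: 2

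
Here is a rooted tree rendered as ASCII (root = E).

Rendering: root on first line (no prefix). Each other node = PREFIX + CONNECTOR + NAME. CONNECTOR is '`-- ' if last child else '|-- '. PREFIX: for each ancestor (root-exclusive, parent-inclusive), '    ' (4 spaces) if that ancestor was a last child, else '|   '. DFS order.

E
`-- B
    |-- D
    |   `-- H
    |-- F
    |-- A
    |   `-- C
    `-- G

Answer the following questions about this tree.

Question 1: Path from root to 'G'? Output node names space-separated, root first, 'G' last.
Answer: E B G

Derivation:
Walk down from root: E -> B -> G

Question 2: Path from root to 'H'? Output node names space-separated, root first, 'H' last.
Answer: E B D H

Derivation:
Walk down from root: E -> B -> D -> H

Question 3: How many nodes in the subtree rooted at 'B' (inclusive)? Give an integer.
Answer: 7

Derivation:
Subtree rooted at B contains: A, B, C, D, F, G, H
Count = 7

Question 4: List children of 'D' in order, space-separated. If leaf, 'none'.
Answer: H

Derivation:
Node D's children (from adjacency): H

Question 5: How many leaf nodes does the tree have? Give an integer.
Answer: 4

Derivation:
Leaves (nodes with no children): C, F, G, H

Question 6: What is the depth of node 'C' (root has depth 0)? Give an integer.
Answer: 3

Derivation:
Path from root to C: E -> B -> A -> C
Depth = number of edges = 3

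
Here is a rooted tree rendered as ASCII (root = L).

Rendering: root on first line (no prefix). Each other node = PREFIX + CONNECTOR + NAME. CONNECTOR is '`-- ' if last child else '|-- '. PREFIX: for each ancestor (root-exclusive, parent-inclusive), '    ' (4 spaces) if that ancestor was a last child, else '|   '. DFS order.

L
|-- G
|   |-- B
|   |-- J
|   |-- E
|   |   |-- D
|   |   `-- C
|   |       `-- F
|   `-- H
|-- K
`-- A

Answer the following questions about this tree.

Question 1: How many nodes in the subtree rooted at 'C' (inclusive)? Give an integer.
Subtree rooted at C contains: C, F
Count = 2

Answer: 2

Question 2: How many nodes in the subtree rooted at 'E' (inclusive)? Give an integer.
Subtree rooted at E contains: C, D, E, F
Count = 4

Answer: 4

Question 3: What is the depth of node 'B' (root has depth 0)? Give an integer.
Path from root to B: L -> G -> B
Depth = number of edges = 2

Answer: 2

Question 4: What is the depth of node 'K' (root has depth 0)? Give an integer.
Answer: 1

Derivation:
Path from root to K: L -> K
Depth = number of edges = 1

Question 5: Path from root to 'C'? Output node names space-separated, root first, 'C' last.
Walk down from root: L -> G -> E -> C

Answer: L G E C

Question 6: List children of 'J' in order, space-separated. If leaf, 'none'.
Node J's children (from adjacency): (leaf)

Answer: none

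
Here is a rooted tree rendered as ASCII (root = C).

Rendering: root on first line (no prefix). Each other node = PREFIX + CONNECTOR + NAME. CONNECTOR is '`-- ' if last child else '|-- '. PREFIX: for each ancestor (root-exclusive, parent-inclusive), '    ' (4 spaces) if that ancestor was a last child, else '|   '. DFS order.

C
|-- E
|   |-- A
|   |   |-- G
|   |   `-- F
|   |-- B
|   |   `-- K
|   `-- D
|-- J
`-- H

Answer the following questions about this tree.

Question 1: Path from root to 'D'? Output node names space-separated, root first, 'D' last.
Walk down from root: C -> E -> D

Answer: C E D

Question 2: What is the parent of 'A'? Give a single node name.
Answer: E

Derivation:
Scan adjacency: A appears as child of E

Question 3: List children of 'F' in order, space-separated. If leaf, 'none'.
Answer: none

Derivation:
Node F's children (from adjacency): (leaf)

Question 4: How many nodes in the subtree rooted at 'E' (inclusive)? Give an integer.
Answer: 7

Derivation:
Subtree rooted at E contains: A, B, D, E, F, G, K
Count = 7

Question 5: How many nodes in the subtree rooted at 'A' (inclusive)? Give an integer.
Answer: 3

Derivation:
Subtree rooted at A contains: A, F, G
Count = 3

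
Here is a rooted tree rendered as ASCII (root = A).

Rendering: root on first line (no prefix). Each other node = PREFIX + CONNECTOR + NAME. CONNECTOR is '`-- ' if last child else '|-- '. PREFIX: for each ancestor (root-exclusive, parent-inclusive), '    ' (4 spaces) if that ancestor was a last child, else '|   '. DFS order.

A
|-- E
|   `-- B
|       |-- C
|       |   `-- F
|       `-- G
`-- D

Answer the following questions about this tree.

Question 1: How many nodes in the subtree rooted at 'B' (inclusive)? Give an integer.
Answer: 4

Derivation:
Subtree rooted at B contains: B, C, F, G
Count = 4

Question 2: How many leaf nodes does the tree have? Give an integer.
Leaves (nodes with no children): D, F, G

Answer: 3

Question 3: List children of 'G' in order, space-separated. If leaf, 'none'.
Node G's children (from adjacency): (leaf)

Answer: none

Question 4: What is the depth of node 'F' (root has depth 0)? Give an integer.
Path from root to F: A -> E -> B -> C -> F
Depth = number of edges = 4

Answer: 4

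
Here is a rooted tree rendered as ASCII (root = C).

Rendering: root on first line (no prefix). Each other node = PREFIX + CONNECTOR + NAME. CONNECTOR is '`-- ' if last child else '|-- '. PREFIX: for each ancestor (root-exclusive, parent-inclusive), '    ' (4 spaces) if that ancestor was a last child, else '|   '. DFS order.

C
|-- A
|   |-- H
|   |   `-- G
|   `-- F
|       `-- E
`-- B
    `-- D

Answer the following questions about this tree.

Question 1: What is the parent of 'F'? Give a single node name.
Answer: A

Derivation:
Scan adjacency: F appears as child of A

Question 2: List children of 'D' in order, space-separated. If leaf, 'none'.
Answer: none

Derivation:
Node D's children (from adjacency): (leaf)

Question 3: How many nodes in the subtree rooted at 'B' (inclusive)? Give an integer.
Subtree rooted at B contains: B, D
Count = 2

Answer: 2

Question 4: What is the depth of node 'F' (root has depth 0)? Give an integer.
Path from root to F: C -> A -> F
Depth = number of edges = 2

Answer: 2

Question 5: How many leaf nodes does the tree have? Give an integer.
Leaves (nodes with no children): D, E, G

Answer: 3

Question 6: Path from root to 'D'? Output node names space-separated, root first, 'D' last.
Walk down from root: C -> B -> D

Answer: C B D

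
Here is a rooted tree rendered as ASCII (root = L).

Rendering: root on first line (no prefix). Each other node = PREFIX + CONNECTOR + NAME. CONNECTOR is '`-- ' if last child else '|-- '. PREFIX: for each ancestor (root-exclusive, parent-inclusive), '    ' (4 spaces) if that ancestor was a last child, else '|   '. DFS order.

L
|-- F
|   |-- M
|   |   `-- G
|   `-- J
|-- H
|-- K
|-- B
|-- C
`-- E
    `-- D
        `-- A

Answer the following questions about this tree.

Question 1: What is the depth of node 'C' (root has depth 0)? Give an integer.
Answer: 1

Derivation:
Path from root to C: L -> C
Depth = number of edges = 1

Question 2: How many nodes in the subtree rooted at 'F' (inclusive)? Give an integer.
Answer: 4

Derivation:
Subtree rooted at F contains: F, G, J, M
Count = 4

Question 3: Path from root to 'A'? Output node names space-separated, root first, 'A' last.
Answer: L E D A

Derivation:
Walk down from root: L -> E -> D -> A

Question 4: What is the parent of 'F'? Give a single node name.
Answer: L

Derivation:
Scan adjacency: F appears as child of L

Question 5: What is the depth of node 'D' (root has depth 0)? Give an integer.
Answer: 2

Derivation:
Path from root to D: L -> E -> D
Depth = number of edges = 2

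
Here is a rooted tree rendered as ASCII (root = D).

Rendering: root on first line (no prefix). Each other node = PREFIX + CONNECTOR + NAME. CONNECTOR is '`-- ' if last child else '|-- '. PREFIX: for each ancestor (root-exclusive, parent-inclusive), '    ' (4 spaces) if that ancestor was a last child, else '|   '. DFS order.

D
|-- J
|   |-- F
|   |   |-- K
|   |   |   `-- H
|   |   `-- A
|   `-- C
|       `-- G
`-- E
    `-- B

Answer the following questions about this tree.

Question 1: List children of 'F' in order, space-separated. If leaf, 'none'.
Node F's children (from adjacency): K, A

Answer: K A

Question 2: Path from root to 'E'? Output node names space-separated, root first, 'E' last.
Walk down from root: D -> E

Answer: D E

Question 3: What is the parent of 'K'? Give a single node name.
Scan adjacency: K appears as child of F

Answer: F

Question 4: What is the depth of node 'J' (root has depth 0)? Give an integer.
Answer: 1

Derivation:
Path from root to J: D -> J
Depth = number of edges = 1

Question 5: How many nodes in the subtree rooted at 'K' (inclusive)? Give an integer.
Answer: 2

Derivation:
Subtree rooted at K contains: H, K
Count = 2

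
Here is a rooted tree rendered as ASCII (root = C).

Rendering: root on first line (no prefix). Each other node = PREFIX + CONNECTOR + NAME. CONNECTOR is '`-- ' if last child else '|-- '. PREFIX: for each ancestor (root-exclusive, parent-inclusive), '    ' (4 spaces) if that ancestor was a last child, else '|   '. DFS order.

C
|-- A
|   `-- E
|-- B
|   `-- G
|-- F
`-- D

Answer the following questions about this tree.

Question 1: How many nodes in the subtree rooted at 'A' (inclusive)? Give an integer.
Answer: 2

Derivation:
Subtree rooted at A contains: A, E
Count = 2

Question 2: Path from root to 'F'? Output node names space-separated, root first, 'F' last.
Answer: C F

Derivation:
Walk down from root: C -> F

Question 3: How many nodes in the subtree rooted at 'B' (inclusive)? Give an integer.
Answer: 2

Derivation:
Subtree rooted at B contains: B, G
Count = 2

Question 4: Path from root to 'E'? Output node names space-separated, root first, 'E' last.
Walk down from root: C -> A -> E

Answer: C A E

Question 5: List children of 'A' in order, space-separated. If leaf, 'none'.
Answer: E

Derivation:
Node A's children (from adjacency): E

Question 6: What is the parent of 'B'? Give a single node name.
Answer: C

Derivation:
Scan adjacency: B appears as child of C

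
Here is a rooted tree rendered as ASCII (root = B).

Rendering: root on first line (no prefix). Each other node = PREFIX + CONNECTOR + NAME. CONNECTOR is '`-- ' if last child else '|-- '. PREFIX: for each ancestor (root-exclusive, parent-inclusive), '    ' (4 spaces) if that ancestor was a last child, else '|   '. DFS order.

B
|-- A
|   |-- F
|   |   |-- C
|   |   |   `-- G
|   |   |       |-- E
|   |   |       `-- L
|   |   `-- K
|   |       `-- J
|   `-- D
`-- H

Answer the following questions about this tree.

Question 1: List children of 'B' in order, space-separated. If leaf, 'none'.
Answer: A H

Derivation:
Node B's children (from adjacency): A, H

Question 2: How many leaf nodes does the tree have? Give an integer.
Leaves (nodes with no children): D, E, H, J, L

Answer: 5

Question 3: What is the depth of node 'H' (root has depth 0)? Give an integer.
Path from root to H: B -> H
Depth = number of edges = 1

Answer: 1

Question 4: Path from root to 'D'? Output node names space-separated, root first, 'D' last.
Walk down from root: B -> A -> D

Answer: B A D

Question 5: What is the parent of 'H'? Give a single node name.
Scan adjacency: H appears as child of B

Answer: B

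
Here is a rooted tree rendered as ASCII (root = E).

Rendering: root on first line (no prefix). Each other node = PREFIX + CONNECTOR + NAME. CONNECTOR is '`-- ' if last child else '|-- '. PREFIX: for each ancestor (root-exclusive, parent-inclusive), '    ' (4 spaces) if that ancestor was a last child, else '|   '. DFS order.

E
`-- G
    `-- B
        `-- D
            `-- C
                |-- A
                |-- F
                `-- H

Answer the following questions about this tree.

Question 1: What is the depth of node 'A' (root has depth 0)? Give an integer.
Answer: 5

Derivation:
Path from root to A: E -> G -> B -> D -> C -> A
Depth = number of edges = 5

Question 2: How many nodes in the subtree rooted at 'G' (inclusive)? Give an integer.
Subtree rooted at G contains: A, B, C, D, F, G, H
Count = 7

Answer: 7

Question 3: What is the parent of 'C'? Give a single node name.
Scan adjacency: C appears as child of D

Answer: D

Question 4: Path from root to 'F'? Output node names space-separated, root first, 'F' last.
Answer: E G B D C F

Derivation:
Walk down from root: E -> G -> B -> D -> C -> F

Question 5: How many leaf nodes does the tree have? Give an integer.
Answer: 3

Derivation:
Leaves (nodes with no children): A, F, H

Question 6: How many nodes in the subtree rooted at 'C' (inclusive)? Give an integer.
Answer: 4

Derivation:
Subtree rooted at C contains: A, C, F, H
Count = 4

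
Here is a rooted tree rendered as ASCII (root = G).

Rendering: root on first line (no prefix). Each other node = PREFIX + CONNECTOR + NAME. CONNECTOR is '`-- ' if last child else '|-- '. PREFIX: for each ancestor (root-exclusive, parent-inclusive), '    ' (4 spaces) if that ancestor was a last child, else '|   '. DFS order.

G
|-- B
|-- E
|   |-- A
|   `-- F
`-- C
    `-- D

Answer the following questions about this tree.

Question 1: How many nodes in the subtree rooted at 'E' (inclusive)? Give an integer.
Answer: 3

Derivation:
Subtree rooted at E contains: A, E, F
Count = 3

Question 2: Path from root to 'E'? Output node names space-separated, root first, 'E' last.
Answer: G E

Derivation:
Walk down from root: G -> E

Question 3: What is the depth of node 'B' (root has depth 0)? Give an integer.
Path from root to B: G -> B
Depth = number of edges = 1

Answer: 1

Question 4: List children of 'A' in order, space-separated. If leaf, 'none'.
Node A's children (from adjacency): (leaf)

Answer: none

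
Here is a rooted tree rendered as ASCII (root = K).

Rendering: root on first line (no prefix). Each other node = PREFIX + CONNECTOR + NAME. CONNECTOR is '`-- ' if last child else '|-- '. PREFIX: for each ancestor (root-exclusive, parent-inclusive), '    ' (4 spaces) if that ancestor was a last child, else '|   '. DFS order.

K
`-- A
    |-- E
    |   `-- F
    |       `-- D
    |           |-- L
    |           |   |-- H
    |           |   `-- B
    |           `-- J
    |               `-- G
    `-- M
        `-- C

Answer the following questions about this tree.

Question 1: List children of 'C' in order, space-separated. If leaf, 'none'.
Answer: none

Derivation:
Node C's children (from adjacency): (leaf)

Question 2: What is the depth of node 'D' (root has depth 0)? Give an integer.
Path from root to D: K -> A -> E -> F -> D
Depth = number of edges = 4

Answer: 4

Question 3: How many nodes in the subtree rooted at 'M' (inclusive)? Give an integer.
Answer: 2

Derivation:
Subtree rooted at M contains: C, M
Count = 2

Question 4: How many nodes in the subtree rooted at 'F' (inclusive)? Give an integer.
Answer: 7

Derivation:
Subtree rooted at F contains: B, D, F, G, H, J, L
Count = 7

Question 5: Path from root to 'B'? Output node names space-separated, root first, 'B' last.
Answer: K A E F D L B

Derivation:
Walk down from root: K -> A -> E -> F -> D -> L -> B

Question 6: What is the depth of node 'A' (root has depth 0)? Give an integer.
Answer: 1

Derivation:
Path from root to A: K -> A
Depth = number of edges = 1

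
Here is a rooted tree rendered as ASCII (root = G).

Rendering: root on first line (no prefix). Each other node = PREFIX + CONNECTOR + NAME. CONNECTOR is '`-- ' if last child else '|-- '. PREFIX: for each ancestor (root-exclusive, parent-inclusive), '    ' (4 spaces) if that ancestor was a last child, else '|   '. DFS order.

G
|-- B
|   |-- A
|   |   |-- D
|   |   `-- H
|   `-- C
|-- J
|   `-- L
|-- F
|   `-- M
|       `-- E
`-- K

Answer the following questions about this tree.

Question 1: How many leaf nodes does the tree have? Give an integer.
Leaves (nodes with no children): C, D, E, H, K, L

Answer: 6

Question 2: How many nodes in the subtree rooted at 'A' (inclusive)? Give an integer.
Answer: 3

Derivation:
Subtree rooted at A contains: A, D, H
Count = 3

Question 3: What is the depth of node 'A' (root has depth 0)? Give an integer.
Answer: 2

Derivation:
Path from root to A: G -> B -> A
Depth = number of edges = 2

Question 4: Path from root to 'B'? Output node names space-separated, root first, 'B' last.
Answer: G B

Derivation:
Walk down from root: G -> B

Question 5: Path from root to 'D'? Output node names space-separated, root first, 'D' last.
Walk down from root: G -> B -> A -> D

Answer: G B A D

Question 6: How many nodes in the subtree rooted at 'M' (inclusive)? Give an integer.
Subtree rooted at M contains: E, M
Count = 2

Answer: 2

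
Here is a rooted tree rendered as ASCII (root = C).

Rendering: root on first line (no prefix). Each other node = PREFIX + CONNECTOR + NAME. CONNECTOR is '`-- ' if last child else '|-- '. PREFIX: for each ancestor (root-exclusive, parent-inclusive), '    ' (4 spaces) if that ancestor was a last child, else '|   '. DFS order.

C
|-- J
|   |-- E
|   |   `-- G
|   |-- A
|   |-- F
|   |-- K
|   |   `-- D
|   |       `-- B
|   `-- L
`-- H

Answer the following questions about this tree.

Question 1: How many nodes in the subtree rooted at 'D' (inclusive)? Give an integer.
Subtree rooted at D contains: B, D
Count = 2

Answer: 2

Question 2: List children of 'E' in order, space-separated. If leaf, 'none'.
Answer: G

Derivation:
Node E's children (from adjacency): G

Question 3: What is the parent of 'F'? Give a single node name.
Answer: J

Derivation:
Scan adjacency: F appears as child of J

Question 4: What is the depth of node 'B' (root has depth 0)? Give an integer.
Answer: 4

Derivation:
Path from root to B: C -> J -> K -> D -> B
Depth = number of edges = 4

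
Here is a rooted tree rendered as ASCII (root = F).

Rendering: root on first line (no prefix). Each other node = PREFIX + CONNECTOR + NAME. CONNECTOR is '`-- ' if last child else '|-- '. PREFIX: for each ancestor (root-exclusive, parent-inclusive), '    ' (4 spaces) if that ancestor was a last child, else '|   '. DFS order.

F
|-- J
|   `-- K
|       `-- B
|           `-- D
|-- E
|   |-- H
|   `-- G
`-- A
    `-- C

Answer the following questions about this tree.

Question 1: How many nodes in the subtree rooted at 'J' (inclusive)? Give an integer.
Subtree rooted at J contains: B, D, J, K
Count = 4

Answer: 4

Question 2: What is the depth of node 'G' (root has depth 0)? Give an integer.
Answer: 2

Derivation:
Path from root to G: F -> E -> G
Depth = number of edges = 2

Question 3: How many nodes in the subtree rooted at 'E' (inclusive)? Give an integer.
Subtree rooted at E contains: E, G, H
Count = 3

Answer: 3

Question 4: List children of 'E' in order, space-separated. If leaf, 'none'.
Node E's children (from adjacency): H, G

Answer: H G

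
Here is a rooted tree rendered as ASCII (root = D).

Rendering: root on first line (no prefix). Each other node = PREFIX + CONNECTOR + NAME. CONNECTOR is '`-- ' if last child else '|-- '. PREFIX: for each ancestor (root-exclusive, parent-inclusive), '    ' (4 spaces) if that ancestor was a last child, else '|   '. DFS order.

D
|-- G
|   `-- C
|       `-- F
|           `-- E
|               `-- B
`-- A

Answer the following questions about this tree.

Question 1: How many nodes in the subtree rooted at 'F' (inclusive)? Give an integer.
Answer: 3

Derivation:
Subtree rooted at F contains: B, E, F
Count = 3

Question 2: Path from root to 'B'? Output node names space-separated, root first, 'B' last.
Answer: D G C F E B

Derivation:
Walk down from root: D -> G -> C -> F -> E -> B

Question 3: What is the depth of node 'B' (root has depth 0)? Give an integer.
Path from root to B: D -> G -> C -> F -> E -> B
Depth = number of edges = 5

Answer: 5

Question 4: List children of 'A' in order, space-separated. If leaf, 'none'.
Node A's children (from adjacency): (leaf)

Answer: none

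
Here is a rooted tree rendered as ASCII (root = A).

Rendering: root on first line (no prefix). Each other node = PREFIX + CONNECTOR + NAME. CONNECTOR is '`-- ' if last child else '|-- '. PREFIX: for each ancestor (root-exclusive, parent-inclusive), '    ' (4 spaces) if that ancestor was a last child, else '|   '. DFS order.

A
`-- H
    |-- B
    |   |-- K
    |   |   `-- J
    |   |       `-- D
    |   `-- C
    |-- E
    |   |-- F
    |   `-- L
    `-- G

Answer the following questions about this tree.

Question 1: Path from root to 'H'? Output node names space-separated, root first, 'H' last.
Answer: A H

Derivation:
Walk down from root: A -> H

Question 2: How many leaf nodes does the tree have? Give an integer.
Answer: 5

Derivation:
Leaves (nodes with no children): C, D, F, G, L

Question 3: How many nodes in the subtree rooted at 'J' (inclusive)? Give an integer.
Subtree rooted at J contains: D, J
Count = 2

Answer: 2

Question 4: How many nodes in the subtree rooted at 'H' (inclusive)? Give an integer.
Subtree rooted at H contains: B, C, D, E, F, G, H, J, K, L
Count = 10

Answer: 10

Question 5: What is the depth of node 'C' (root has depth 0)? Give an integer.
Path from root to C: A -> H -> B -> C
Depth = number of edges = 3

Answer: 3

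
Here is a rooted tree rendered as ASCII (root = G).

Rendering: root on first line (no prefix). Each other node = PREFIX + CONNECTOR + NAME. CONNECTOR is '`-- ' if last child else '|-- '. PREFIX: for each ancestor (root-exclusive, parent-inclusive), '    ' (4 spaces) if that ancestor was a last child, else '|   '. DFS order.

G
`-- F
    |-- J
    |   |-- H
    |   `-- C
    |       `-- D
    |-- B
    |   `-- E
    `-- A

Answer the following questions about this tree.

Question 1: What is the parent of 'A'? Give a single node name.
Answer: F

Derivation:
Scan adjacency: A appears as child of F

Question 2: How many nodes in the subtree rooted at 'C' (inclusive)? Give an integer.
Subtree rooted at C contains: C, D
Count = 2

Answer: 2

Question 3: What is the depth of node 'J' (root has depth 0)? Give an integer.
Path from root to J: G -> F -> J
Depth = number of edges = 2

Answer: 2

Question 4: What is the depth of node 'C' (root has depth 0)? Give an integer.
Answer: 3

Derivation:
Path from root to C: G -> F -> J -> C
Depth = number of edges = 3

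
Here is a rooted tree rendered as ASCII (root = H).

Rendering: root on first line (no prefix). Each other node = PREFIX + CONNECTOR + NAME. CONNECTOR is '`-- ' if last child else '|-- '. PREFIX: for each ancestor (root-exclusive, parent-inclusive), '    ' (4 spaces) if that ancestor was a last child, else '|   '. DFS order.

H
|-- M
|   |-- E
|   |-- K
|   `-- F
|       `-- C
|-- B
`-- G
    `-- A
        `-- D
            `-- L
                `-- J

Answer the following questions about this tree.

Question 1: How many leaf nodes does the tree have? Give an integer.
Leaves (nodes with no children): B, C, E, J, K

Answer: 5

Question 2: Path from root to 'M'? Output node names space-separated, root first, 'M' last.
Walk down from root: H -> M

Answer: H M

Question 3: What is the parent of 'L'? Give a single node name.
Answer: D

Derivation:
Scan adjacency: L appears as child of D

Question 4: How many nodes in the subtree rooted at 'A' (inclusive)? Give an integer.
Subtree rooted at A contains: A, D, J, L
Count = 4

Answer: 4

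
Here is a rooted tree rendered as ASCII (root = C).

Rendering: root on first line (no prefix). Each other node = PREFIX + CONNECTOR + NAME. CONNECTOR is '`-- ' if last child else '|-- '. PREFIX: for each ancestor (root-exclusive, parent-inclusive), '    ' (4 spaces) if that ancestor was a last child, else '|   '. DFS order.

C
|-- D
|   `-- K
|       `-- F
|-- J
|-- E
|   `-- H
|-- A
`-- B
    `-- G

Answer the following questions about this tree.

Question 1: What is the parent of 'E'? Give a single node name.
Answer: C

Derivation:
Scan adjacency: E appears as child of C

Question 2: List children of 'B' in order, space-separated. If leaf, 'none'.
Answer: G

Derivation:
Node B's children (from adjacency): G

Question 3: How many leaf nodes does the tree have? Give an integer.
Answer: 5

Derivation:
Leaves (nodes with no children): A, F, G, H, J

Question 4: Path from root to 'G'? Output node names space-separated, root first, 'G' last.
Walk down from root: C -> B -> G

Answer: C B G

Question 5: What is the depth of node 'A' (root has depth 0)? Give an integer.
Path from root to A: C -> A
Depth = number of edges = 1

Answer: 1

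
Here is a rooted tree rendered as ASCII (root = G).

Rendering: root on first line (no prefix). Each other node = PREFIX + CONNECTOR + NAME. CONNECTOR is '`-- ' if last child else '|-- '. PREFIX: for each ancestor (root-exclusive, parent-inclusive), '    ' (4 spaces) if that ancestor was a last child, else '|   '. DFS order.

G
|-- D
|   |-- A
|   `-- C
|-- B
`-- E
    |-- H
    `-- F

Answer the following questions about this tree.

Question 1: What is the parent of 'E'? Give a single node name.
Scan adjacency: E appears as child of G

Answer: G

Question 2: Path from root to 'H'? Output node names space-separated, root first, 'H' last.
Answer: G E H

Derivation:
Walk down from root: G -> E -> H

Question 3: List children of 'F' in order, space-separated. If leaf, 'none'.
Answer: none

Derivation:
Node F's children (from adjacency): (leaf)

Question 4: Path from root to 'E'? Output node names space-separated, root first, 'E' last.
Walk down from root: G -> E

Answer: G E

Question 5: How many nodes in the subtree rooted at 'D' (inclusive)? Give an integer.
Subtree rooted at D contains: A, C, D
Count = 3

Answer: 3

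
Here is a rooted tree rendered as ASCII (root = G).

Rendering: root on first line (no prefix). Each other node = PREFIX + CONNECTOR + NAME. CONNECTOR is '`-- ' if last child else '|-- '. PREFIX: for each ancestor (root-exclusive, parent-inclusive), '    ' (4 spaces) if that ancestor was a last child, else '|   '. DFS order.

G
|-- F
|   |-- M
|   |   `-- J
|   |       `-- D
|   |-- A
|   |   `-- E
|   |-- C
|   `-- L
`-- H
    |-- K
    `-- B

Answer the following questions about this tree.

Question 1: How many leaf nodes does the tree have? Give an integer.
Answer: 6

Derivation:
Leaves (nodes with no children): B, C, D, E, K, L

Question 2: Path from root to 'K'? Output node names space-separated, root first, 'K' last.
Answer: G H K

Derivation:
Walk down from root: G -> H -> K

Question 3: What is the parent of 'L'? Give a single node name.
Answer: F

Derivation:
Scan adjacency: L appears as child of F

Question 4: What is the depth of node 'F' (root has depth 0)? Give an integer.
Answer: 1

Derivation:
Path from root to F: G -> F
Depth = number of edges = 1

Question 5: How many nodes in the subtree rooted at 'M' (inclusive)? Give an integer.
Subtree rooted at M contains: D, J, M
Count = 3

Answer: 3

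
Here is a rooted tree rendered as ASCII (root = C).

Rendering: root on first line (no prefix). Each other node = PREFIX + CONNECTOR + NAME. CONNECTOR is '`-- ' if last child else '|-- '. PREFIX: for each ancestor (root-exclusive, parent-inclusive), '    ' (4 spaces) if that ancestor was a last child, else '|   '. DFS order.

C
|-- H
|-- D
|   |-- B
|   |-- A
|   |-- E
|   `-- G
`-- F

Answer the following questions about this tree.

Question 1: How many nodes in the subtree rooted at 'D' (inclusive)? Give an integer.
Answer: 5

Derivation:
Subtree rooted at D contains: A, B, D, E, G
Count = 5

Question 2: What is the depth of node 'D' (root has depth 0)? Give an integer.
Path from root to D: C -> D
Depth = number of edges = 1

Answer: 1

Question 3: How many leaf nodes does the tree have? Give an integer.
Leaves (nodes with no children): A, B, E, F, G, H

Answer: 6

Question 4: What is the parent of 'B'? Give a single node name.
Scan adjacency: B appears as child of D

Answer: D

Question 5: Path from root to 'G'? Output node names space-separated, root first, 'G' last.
Answer: C D G

Derivation:
Walk down from root: C -> D -> G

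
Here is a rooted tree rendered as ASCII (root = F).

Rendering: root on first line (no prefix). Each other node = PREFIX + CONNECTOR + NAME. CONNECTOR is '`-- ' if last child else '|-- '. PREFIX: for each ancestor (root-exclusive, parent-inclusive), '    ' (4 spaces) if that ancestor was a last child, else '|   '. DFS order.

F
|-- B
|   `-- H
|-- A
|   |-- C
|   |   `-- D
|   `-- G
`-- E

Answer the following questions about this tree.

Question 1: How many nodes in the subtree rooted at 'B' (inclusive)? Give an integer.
Subtree rooted at B contains: B, H
Count = 2

Answer: 2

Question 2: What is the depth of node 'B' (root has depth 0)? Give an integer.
Path from root to B: F -> B
Depth = number of edges = 1

Answer: 1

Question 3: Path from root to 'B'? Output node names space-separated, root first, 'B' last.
Answer: F B

Derivation:
Walk down from root: F -> B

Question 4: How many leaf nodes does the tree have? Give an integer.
Leaves (nodes with no children): D, E, G, H

Answer: 4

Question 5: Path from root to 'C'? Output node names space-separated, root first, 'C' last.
Walk down from root: F -> A -> C

Answer: F A C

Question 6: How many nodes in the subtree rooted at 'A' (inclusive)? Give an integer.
Answer: 4

Derivation:
Subtree rooted at A contains: A, C, D, G
Count = 4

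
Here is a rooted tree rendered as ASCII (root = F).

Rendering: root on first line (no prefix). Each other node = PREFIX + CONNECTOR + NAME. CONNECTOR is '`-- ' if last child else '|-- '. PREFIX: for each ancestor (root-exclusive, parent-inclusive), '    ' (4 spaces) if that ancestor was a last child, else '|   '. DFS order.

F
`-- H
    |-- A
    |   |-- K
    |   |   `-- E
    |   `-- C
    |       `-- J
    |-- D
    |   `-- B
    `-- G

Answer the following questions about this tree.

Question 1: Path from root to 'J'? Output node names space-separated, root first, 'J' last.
Answer: F H A C J

Derivation:
Walk down from root: F -> H -> A -> C -> J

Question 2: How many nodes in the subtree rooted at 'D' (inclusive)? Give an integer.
Answer: 2

Derivation:
Subtree rooted at D contains: B, D
Count = 2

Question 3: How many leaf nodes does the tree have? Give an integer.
Answer: 4

Derivation:
Leaves (nodes with no children): B, E, G, J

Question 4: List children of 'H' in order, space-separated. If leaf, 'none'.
Answer: A D G

Derivation:
Node H's children (from adjacency): A, D, G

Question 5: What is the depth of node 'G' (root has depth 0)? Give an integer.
Answer: 2

Derivation:
Path from root to G: F -> H -> G
Depth = number of edges = 2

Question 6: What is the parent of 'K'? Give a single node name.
Answer: A

Derivation:
Scan adjacency: K appears as child of A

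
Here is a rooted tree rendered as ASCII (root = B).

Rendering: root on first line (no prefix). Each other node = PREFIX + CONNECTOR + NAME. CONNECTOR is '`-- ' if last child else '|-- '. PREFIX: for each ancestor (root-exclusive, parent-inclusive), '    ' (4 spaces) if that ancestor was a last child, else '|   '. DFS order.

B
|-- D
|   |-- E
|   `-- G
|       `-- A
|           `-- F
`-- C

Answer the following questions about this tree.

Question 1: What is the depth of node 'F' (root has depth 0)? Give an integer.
Path from root to F: B -> D -> G -> A -> F
Depth = number of edges = 4

Answer: 4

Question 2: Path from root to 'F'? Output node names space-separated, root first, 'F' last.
Answer: B D G A F

Derivation:
Walk down from root: B -> D -> G -> A -> F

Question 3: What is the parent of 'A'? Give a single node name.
Answer: G

Derivation:
Scan adjacency: A appears as child of G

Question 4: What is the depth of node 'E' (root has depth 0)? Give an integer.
Answer: 2

Derivation:
Path from root to E: B -> D -> E
Depth = number of edges = 2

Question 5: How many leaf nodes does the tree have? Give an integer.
Leaves (nodes with no children): C, E, F

Answer: 3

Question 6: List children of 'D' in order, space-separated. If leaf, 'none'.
Answer: E G

Derivation:
Node D's children (from adjacency): E, G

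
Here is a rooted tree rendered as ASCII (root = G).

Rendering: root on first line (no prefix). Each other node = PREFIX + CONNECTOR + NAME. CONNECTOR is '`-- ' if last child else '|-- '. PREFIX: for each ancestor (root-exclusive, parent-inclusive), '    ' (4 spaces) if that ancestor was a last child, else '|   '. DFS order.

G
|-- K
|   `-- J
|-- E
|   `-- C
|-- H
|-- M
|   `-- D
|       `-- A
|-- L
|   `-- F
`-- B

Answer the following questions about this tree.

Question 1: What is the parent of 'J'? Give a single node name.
Scan adjacency: J appears as child of K

Answer: K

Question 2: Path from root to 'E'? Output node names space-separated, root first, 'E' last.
Answer: G E

Derivation:
Walk down from root: G -> E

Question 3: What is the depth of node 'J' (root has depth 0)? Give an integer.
Answer: 2

Derivation:
Path from root to J: G -> K -> J
Depth = number of edges = 2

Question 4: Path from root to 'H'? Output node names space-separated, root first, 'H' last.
Walk down from root: G -> H

Answer: G H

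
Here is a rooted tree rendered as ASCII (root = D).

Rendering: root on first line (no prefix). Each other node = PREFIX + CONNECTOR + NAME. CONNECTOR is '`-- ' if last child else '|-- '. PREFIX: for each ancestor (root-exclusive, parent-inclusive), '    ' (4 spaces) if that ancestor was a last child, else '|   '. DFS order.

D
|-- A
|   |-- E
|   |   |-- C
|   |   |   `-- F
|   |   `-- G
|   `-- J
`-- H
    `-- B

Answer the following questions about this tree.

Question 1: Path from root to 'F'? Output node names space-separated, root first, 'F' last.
Walk down from root: D -> A -> E -> C -> F

Answer: D A E C F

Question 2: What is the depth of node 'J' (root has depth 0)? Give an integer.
Answer: 2

Derivation:
Path from root to J: D -> A -> J
Depth = number of edges = 2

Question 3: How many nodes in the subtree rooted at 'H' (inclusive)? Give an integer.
Subtree rooted at H contains: B, H
Count = 2

Answer: 2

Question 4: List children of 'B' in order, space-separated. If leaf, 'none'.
Node B's children (from adjacency): (leaf)

Answer: none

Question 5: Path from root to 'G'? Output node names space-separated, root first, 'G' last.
Answer: D A E G

Derivation:
Walk down from root: D -> A -> E -> G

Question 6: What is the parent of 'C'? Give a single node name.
Scan adjacency: C appears as child of E

Answer: E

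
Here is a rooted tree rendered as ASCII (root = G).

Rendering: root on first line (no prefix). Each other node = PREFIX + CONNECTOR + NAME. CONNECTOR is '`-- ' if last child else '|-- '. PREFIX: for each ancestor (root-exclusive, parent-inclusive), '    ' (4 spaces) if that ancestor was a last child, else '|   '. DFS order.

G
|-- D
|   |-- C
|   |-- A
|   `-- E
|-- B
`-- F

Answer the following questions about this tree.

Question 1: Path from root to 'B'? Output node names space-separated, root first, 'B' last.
Answer: G B

Derivation:
Walk down from root: G -> B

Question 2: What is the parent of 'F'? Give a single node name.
Scan adjacency: F appears as child of G

Answer: G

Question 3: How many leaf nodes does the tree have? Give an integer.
Answer: 5

Derivation:
Leaves (nodes with no children): A, B, C, E, F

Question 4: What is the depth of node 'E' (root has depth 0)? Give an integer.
Answer: 2

Derivation:
Path from root to E: G -> D -> E
Depth = number of edges = 2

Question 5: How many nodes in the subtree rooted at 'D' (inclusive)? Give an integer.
Subtree rooted at D contains: A, C, D, E
Count = 4

Answer: 4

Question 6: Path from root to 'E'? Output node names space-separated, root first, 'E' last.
Answer: G D E

Derivation:
Walk down from root: G -> D -> E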